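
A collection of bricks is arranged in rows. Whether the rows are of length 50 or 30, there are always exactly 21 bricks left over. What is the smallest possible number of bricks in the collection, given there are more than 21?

171

N − 21 must be a common multiple of 50 and 30.
50 = 2 × 5^2
30 = 2 × 3 × 5
LCM(50, 30) = 2 × 3 × 5^2 = 150.
Smallest N > 21 is LCM + 21 = 150 + 21 = 171.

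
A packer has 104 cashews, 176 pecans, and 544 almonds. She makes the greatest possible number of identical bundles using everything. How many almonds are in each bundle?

Number of bundles = gcd(104, 176, 544).
104 = 2^3 × 13
176 = 2^4 × 11
544 = 2^5 × 17
gcd(104, 176, 544) = 2^3 = 8.
almonds per bundle = 544 / 8 = 68.

68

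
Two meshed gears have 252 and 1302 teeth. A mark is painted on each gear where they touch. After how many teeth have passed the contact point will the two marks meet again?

They coincide at every common multiple of the periods; the first is the LCM.
252 = 2^2 × 3^2 × 7
1302 = 2 × 3 × 7 × 31
LCM(252, 1302) = 2^2 × 3^2 × 7 × 31 = 7812.

7812 teeth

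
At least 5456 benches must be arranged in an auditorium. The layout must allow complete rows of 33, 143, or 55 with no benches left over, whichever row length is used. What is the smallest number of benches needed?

6435

The number of benches must be a common multiple of 33, 143, and 55, so a multiple of their LCM.
33 = 3 × 11
143 = 11 × 13
55 = 5 × 11
LCM(33, 143, 55) = 3 × 5 × 11 × 13 = 2145.
Smallest multiple of 2145 that is ≥ 5456: ⌈5456/2145⌉ × 2145 = 3 × 2145 = 6435.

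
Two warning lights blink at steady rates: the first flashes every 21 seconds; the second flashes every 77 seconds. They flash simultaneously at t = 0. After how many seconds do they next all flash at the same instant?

They coincide at every common multiple of the periods; the first is the LCM.
21 = 3 × 7
77 = 7 × 11
LCM(21, 77) = 3 × 7 × 11 = 231.

231 seconds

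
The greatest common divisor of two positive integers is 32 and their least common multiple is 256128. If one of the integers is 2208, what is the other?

For two integers, gcd × lcm = product, so the other is (32 × 256128) / 2208 = 8196096 / 2208 = 3712.

3712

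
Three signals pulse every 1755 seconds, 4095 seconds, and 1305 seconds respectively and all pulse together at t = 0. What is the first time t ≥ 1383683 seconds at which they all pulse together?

1425060 seconds

Joint pulses occur at multiples of LCM(1755, 4095, 1305).
1755 = 3^3 × 5 × 13
4095 = 3^2 × 5 × 7 × 13
1305 = 3^2 × 5 × 29
LCM(1755, 4095, 1305) = 3^3 × 5 × 7 × 13 × 29 = 356265.
Smallest multiple of 356265 that is ≥ 1383683: ⌈1383683/356265⌉ × 356265 = 4 × 356265 = 1425060.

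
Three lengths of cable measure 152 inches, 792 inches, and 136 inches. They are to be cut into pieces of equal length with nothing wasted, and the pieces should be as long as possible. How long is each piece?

8 inches

The greatest length dividing all of 152, 792, and 136 is their gcd.
152 = 2^3 × 19
792 = 2^3 × 3^2 × 11
136 = 2^3 × 17
gcd(152, 792, 136) = 2^3 = 8.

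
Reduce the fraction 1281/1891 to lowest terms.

21/31

1281 = 3 × 7 × 61
1891 = 31 × 61
gcd(1281, 1891) = 61.
Divide numerator and denominator by 61: 1281/1891 = 21/31.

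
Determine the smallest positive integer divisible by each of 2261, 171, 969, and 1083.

386631

2261 = 7 × 17 × 19
171 = 3^2 × 19
969 = 3 × 17 × 19
1083 = 3 × 19^2
LCM(2261, 171, 969, 1083) = 3^2 × 7 × 17 × 19^2 = 386631.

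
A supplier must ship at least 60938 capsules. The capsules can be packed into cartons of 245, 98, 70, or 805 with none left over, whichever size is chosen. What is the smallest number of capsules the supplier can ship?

The number of capsules must be a common multiple of 245, 98, 70, and 805, so a multiple of their LCM.
245 = 5 × 7^2
98 = 2 × 7^2
70 = 2 × 5 × 7
805 = 5 × 7 × 23
LCM(245, 98, 70, 805) = 2 × 5 × 7^2 × 23 = 11270.
Smallest multiple of 11270 that is ≥ 60938: ⌈60938/11270⌉ × 11270 = 6 × 11270 = 67620.

67620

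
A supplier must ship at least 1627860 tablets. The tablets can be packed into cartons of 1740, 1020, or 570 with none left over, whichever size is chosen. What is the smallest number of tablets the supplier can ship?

1686060

The number of tablets must be a common multiple of 1740, 1020, and 570, so a multiple of their LCM.
1740 = 2^2 × 3 × 5 × 29
1020 = 2^2 × 3 × 5 × 17
570 = 2 × 3 × 5 × 19
LCM(1740, 1020, 570) = 2^2 × 3 × 5 × 17 × 19 × 29 = 562020.
Smallest multiple of 562020 that is ≥ 1627860: ⌈1627860/562020⌉ × 562020 = 3 × 562020 = 1686060.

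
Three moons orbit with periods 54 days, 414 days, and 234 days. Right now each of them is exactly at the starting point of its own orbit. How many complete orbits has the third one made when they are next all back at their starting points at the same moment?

They are all back at their starting positions together after one LCM of the periods.
54 = 2 × 3^3
414 = 2 × 3^2 × 23
234 = 2 × 3^2 × 13
LCM(54, 414, 234) = 2 × 3^3 × 13 × 23 = 16146.
Orbits for period 234: 16146 / 234 = 69.

69 orbits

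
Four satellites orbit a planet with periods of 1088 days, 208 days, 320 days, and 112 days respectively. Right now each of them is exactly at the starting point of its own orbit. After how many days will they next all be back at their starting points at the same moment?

The first simultaneous occurrence is after LCM of the individual periods.
1088 = 2^6 × 17
208 = 2^4 × 13
320 = 2^6 × 5
112 = 2^4 × 7
LCM(1088, 208, 320, 112) = 2^6 × 5 × 7 × 13 × 17 = 495040.

495040 days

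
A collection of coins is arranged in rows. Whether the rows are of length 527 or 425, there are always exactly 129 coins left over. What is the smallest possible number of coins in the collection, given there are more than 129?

13304

N − 129 must be a common multiple of 527 and 425.
527 = 17 × 31
425 = 5^2 × 17
LCM(527, 425) = 5^2 × 17 × 31 = 13175.
Smallest N > 129 is LCM + 129 = 13175 + 129 = 13304.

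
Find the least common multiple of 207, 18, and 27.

207 = 3^2 × 23
18 = 2 × 3^2
27 = 3^3
LCM(207, 18, 27) = 2 × 3^3 × 23 = 1242.

1242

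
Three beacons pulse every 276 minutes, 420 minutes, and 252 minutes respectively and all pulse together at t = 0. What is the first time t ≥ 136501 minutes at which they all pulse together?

144900 minutes

Joint pulses occur at multiples of LCM(276, 420, 252).
276 = 2^2 × 3 × 23
420 = 2^2 × 3 × 5 × 7
252 = 2^2 × 3^2 × 7
LCM(276, 420, 252) = 2^2 × 3^2 × 5 × 7 × 23 = 28980.
Smallest multiple of 28980 that is ≥ 136501: ⌈136501/28980⌉ × 28980 = 5 × 28980 = 144900.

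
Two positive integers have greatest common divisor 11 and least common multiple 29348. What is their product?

322828

For any two positive integers, gcd × lcm = product = 11 × 29348 = 322828.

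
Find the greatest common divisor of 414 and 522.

414 = 2 × 3^2 × 23
522 = 2 × 3^2 × 29
gcd(414, 522) = 2 × 3^2 = 18.

18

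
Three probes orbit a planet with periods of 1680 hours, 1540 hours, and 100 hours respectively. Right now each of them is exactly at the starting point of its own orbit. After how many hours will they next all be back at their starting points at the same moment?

The first simultaneous occurrence is after LCM of the individual periods.
1680 = 2^4 × 3 × 5 × 7
1540 = 2^2 × 5 × 7 × 11
100 = 2^2 × 5^2
LCM(1680, 1540, 100) = 2^4 × 3 × 5^2 × 7 × 11 = 92400.

92400 hours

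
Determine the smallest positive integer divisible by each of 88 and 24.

264

88 = 2^3 × 11
24 = 2^3 × 3
LCM(88, 24) = 2^3 × 3 × 11 = 264.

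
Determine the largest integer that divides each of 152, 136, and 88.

152 = 2^3 × 19
136 = 2^3 × 17
88 = 2^3 × 11
gcd(152, 136, 88) = 2^3 = 8.

8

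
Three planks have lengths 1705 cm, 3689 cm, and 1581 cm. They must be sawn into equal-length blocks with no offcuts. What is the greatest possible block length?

The block length must divide every plank, so the greatest is gcd(1705, 3689, 1581).
1705 = 5 × 11 × 31
3689 = 7 × 17 × 31
1581 = 3 × 17 × 31
gcd(1705, 3689, 1581) = 31.

31 cm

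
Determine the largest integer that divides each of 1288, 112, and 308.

1288 = 2^3 × 7 × 23
112 = 2^4 × 7
308 = 2^2 × 7 × 11
gcd(1288, 112, 308) = 2^2 × 7 = 28.

28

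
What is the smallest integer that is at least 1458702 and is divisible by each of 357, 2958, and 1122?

1594362

The integer must be a common multiple of 357, 2958, and 1122, so a multiple of their LCM.
357 = 3 × 7 × 17
2958 = 2 × 3 × 17 × 29
1122 = 2 × 3 × 11 × 17
LCM(357, 2958, 1122) = 2 × 3 × 7 × 11 × 17 × 29 = 227766.
Smallest multiple of 227766 that is ≥ 1458702: ⌈1458702/227766⌉ × 227766 = 7 × 227766 = 1594362.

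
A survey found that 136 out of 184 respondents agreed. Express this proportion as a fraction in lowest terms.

136 = 2^3 × 17
184 = 2^3 × 23
gcd(136, 184) = 2^3 = 8.
Divide numerator and denominator by 8: 136/184 = 17/23.

17/23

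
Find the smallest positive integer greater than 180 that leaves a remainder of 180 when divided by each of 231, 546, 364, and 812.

348528

N − 180 must be a common multiple of 231, 546, 364, and 812.
231 = 3 × 7 × 11
546 = 2 × 3 × 7 × 13
364 = 2^2 × 7 × 13
812 = 2^2 × 7 × 29
LCM(231, 546, 364, 812) = 2^2 × 3 × 7 × 11 × 13 × 29 = 348348.
Smallest N > 180 is LCM + 180 = 348348 + 180 = 348528.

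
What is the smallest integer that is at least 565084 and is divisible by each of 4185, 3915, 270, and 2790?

728190

The integer must be a common multiple of 4185, 3915, 270, and 2790, so a multiple of their LCM.
4185 = 3^3 × 5 × 31
3915 = 3^3 × 5 × 29
270 = 2 × 3^3 × 5
2790 = 2 × 3^2 × 5 × 31
LCM(4185, 3915, 270, 2790) = 2 × 3^3 × 5 × 29 × 31 = 242730.
Smallest multiple of 242730 that is ≥ 565084: ⌈565084/242730⌉ × 242730 = 3 × 242730 = 728190.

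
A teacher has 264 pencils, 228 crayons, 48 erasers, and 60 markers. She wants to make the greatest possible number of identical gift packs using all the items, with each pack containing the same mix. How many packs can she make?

The pack count must divide each quantity, so the greatest is gcd(264, 228, 48, 60).
264 = 2^3 × 3 × 11
228 = 2^2 × 3 × 19
48 = 2^4 × 3
60 = 2^2 × 3 × 5
gcd(264, 228, 48, 60) = 2^2 × 3 = 12.

12 packs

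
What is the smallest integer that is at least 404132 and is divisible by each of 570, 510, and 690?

The integer must be a common multiple of 570, 510, and 690, so a multiple of their LCM.
570 = 2 × 3 × 5 × 19
510 = 2 × 3 × 5 × 17
690 = 2 × 3 × 5 × 23
LCM(570, 510, 690) = 2 × 3 × 5 × 17 × 19 × 23 = 222870.
Smallest multiple of 222870 that is ≥ 404132: ⌈404132/222870⌉ × 222870 = 2 × 222870 = 445740.

445740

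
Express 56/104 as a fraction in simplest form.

56 = 2^3 × 7
104 = 2^3 × 13
gcd(56, 104) = 2^3 = 8.
Divide numerator and denominator by 8: 56/104 = 7/13.

7/13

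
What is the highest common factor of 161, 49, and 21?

7

161 = 7 × 23
49 = 7^2
21 = 3 × 7
gcd(161, 49, 21) = 7.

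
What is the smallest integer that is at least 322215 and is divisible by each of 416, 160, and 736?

The integer must be a common multiple of 416, 160, and 736, so a multiple of their LCM.
416 = 2^5 × 13
160 = 2^5 × 5
736 = 2^5 × 23
LCM(416, 160, 736) = 2^5 × 5 × 13 × 23 = 47840.
Smallest multiple of 47840 that is ≥ 322215: ⌈322215/47840⌉ × 47840 = 7 × 47840 = 334880.

334880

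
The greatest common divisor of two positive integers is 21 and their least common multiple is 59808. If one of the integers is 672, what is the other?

For two integers, gcd × lcm = product, so the other is (21 × 59808) / 672 = 1255968 / 672 = 1869.

1869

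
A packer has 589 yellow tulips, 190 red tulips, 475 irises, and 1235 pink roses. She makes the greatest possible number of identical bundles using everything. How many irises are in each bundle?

25

Number of bundles = gcd(589, 190, 475, 1235).
589 = 19 × 31
190 = 2 × 5 × 19
475 = 5^2 × 19
1235 = 5 × 13 × 19
gcd(589, 190, 475, 1235) = 19.
irises per bundle = 475 / 19 = 25.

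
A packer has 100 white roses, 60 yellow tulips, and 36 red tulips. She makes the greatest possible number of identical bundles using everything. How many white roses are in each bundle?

Number of bundles = gcd(100, 60, 36).
100 = 2^2 × 5^2
60 = 2^2 × 3 × 5
36 = 2^2 × 3^2
gcd(100, 60, 36) = 2^2 = 4.
white roses per bundle = 100 / 4 = 25.

25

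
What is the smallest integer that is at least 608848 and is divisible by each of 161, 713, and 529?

The integer must be a common multiple of 161, 713, and 529, so a multiple of their LCM.
161 = 7 × 23
713 = 23 × 31
529 = 23^2
LCM(161, 713, 529) = 7 × 23^2 × 31 = 114793.
Smallest multiple of 114793 that is ≥ 608848: ⌈608848/114793⌉ × 114793 = 6 × 114793 = 688758.

688758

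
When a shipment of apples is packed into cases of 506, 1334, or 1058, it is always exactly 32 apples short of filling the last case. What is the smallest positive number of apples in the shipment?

337470

Being 32 short of a full case of size k means N ≡ −32 (mod k), i.e. N + 32 is a multiple of each size.
506 = 2 × 11 × 23
1334 = 2 × 23 × 29
1058 = 2 × 23^2
LCM(506, 1334, 1058) = 2 × 11 × 23^2 × 29 = 337502.
Smallest positive N is 337502 − 32 = 337470.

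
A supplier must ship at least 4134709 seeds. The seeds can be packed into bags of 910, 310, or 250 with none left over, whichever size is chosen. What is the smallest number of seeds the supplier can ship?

The number of seeds must be a common multiple of 910, 310, and 250, so a multiple of their LCM.
910 = 2 × 5 × 7 × 13
310 = 2 × 5 × 31
250 = 2 × 5^3
LCM(910, 310, 250) = 2 × 5^3 × 7 × 13 × 31 = 705250.
Smallest multiple of 705250 that is ≥ 4134709: ⌈4134709/705250⌉ × 705250 = 6 × 705250 = 4231500.

4231500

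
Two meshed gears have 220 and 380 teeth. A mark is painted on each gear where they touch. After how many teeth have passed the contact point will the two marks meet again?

4180 teeth

They coincide at every common multiple of the periods; the first is the LCM.
220 = 2^2 × 5 × 11
380 = 2^2 × 5 × 19
LCM(220, 380) = 2^2 × 5 × 11 × 19 = 4180.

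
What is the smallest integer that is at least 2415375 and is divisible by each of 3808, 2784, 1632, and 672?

2650368

The integer must be a common multiple of 3808, 2784, 1632, and 672, so a multiple of their LCM.
3808 = 2^5 × 7 × 17
2784 = 2^5 × 3 × 29
1632 = 2^5 × 3 × 17
672 = 2^5 × 3 × 7
LCM(3808, 2784, 1632, 672) = 2^5 × 3 × 7 × 17 × 29 = 331296.
Smallest multiple of 331296 that is ≥ 2415375: ⌈2415375/331296⌉ × 331296 = 8 × 331296 = 2650368.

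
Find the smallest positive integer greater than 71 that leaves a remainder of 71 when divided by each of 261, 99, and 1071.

341720

N − 71 must be a common multiple of 261, 99, and 1071.
261 = 3^2 × 29
99 = 3^2 × 11
1071 = 3^2 × 7 × 17
LCM(261, 99, 1071) = 3^2 × 7 × 11 × 17 × 29 = 341649.
Smallest N > 71 is LCM + 71 = 341649 + 71 = 341720.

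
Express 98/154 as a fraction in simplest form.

7/11

98 = 2 × 7^2
154 = 2 × 7 × 11
gcd(98, 154) = 2 × 7 = 14.
Divide numerator and denominator by 14: 98/154 = 7/11.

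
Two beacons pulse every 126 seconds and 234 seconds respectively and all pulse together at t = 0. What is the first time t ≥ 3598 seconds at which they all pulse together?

Joint pulses occur at multiples of LCM(126, 234).
126 = 2 × 3^2 × 7
234 = 2 × 3^2 × 13
LCM(126, 234) = 2 × 3^2 × 7 × 13 = 1638.
Smallest multiple of 1638 that is ≥ 3598: ⌈3598/1638⌉ × 1638 = 3 × 1638 = 4914.

4914 seconds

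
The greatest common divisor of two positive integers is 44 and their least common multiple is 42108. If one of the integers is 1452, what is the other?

1276

For two integers, gcd × lcm = product, so the other is (44 × 42108) / 1452 = 1852752 / 1452 = 1276.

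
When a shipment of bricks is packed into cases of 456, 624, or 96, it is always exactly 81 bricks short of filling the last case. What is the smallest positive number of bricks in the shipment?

23631

Being 81 short of a full case of size k means N ≡ −81 (mod k), i.e. N + 81 is a multiple of each size.
456 = 2^3 × 3 × 19
624 = 2^4 × 3 × 13
96 = 2^5 × 3
LCM(456, 624, 96) = 2^5 × 3 × 13 × 19 = 23712.
Smallest positive N is 23712 − 81 = 23631.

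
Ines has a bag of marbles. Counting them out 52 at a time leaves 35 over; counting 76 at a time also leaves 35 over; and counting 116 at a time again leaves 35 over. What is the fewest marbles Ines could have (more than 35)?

N − 35 must be a common multiple of 52, 76, and 116.
52 = 2^2 × 13
76 = 2^2 × 19
116 = 2^2 × 29
LCM(52, 76, 116) = 2^2 × 13 × 19 × 29 = 28652.
Smallest N > 35 is LCM + 35 = 28652 + 35 = 28687.

28687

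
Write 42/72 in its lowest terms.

42 = 2 × 3 × 7
72 = 2^3 × 3^2
gcd(42, 72) = 2 × 3 = 6.
Divide numerator and denominator by 6: 42/72 = 7/12.

7/12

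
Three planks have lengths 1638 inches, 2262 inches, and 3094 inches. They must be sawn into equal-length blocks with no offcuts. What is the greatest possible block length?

26 inches

The block length must divide every plank, so the greatest is gcd(1638, 2262, 3094).
1638 = 2 × 3^2 × 7 × 13
2262 = 2 × 3 × 13 × 29
3094 = 2 × 7 × 13 × 17
gcd(1638, 2262, 3094) = 2 × 13 = 26.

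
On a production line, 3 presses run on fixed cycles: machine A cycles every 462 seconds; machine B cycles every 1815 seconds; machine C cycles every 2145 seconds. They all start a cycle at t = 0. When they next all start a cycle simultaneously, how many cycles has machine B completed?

182 cycles

They are all back at their starting positions together after one LCM of the periods.
462 = 2 × 3 × 7 × 11
1815 = 3 × 5 × 11^2
2145 = 3 × 5 × 11 × 13
LCM(462, 1815, 2145) = 2 × 3 × 5 × 7 × 11^2 × 13 = 330330.
Cycles for period 1815: 330330 / 1815 = 182.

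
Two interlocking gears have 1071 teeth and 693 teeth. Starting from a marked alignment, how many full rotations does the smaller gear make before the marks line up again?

They are all back at their starting positions together after one LCM of the periods.
1071 = 3^2 × 7 × 17
693 = 3^2 × 7 × 11
LCM(1071, 693) = 3^2 × 7 × 11 × 17 = 11781.
Rotations for period 693: 11781 / 693 = 17.

17 rotations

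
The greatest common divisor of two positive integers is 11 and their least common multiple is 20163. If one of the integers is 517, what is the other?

429

For two integers, gcd × lcm = product, so the other is (11 × 20163) / 517 = 221793 / 517 = 429.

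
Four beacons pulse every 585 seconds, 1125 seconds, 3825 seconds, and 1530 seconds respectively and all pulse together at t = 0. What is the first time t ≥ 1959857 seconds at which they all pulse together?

1989000 seconds

Joint pulses occur at multiples of LCM(585, 1125, 3825, 1530).
585 = 3^2 × 5 × 13
1125 = 3^2 × 5^3
3825 = 3^2 × 5^2 × 17
1530 = 2 × 3^2 × 5 × 17
LCM(585, 1125, 3825, 1530) = 2 × 3^2 × 5^3 × 13 × 17 = 497250.
Smallest multiple of 497250 that is ≥ 1959857: ⌈1959857/497250⌉ × 497250 = 4 × 497250 = 1989000.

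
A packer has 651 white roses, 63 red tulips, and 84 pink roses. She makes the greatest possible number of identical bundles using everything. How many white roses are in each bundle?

31

Number of bundles = gcd(651, 63, 84).
651 = 3 × 7 × 31
63 = 3^2 × 7
84 = 2^2 × 3 × 7
gcd(651, 63, 84) = 3 × 7 = 21.
white roses per bundle = 651 / 21 = 31.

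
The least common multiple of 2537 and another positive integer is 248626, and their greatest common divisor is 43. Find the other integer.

gcd × lcm = product of the two integers, so the other integer is (43 × 248626) / 2537 = 4214.

4214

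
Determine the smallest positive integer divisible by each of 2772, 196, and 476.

329868

2772 = 2^2 × 3^2 × 7 × 11
196 = 2^2 × 7^2
476 = 2^2 × 7 × 17
LCM(2772, 196, 476) = 2^2 × 3^2 × 7^2 × 11 × 17 = 329868.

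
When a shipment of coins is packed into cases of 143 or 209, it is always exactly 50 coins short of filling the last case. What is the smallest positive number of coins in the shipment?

Being 50 short of a full case of size k means N ≡ −50 (mod k), i.e. N + 50 is a multiple of each size.
143 = 11 × 13
209 = 11 × 19
LCM(143, 209) = 11 × 13 × 19 = 2717.
Smallest positive N is 2717 − 50 = 2667.

2667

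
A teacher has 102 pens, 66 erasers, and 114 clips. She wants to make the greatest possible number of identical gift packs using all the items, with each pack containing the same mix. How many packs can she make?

The pack count must divide each quantity, so the greatest is gcd(102, 66, 114).
102 = 2 × 3 × 17
66 = 2 × 3 × 11
114 = 2 × 3 × 19
gcd(102, 66, 114) = 2 × 3 = 6.

6 packs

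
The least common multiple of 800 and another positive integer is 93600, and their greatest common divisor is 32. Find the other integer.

3744

gcd × lcm = product of the two integers, so the other integer is (32 × 93600) / 800 = 3744.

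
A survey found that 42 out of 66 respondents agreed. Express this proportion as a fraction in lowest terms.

42 = 2 × 3 × 7
66 = 2 × 3 × 11
gcd(42, 66) = 2 × 3 = 6.
Divide numerator and denominator by 6: 42/66 = 7/11.

7/11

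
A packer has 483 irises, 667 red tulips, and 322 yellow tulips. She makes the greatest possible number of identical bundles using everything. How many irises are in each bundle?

21

Number of bundles = gcd(483, 667, 322).
483 = 3 × 7 × 23
667 = 23 × 29
322 = 2 × 7 × 23
gcd(483, 667, 322) = 23.
irises per bundle = 483 / 23 = 21.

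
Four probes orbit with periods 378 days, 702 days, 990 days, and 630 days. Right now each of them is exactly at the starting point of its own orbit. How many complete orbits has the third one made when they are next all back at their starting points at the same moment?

273 orbits

They are all back at their starting positions together after one LCM of the periods.
378 = 2 × 3^3 × 7
702 = 2 × 3^3 × 13
990 = 2 × 3^2 × 5 × 11
630 = 2 × 3^2 × 5 × 7
LCM(378, 702, 990, 630) = 2 × 3^3 × 5 × 7 × 11 × 13 = 270270.
Orbits for period 990: 270270 / 990 = 273.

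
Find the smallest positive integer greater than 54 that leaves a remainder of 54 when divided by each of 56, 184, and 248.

39982

N − 54 must be a common multiple of 56, 184, and 248.
56 = 2^3 × 7
184 = 2^3 × 23
248 = 2^3 × 31
LCM(56, 184, 248) = 2^3 × 7 × 23 × 31 = 39928.
Smallest N > 54 is LCM + 54 = 39928 + 54 = 39982.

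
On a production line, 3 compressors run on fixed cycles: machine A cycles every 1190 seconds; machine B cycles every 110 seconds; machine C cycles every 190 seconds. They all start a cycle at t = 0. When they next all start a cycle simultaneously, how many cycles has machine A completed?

All finish a whole number of cycles simultaneously at t = LCM of the periods.
1190 = 2 × 5 × 7 × 17
110 = 2 × 5 × 11
190 = 2 × 5 × 19
LCM(1190, 110, 190) = 2 × 5 × 7 × 11 × 17 × 19 = 248710.
Cycles for period 1190: 248710 / 1190 = 209.

209 cycles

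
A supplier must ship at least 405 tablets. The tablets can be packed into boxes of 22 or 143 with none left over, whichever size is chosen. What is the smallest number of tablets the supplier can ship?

The number of tablets must be a common multiple of 22 and 143, so a multiple of their LCM.
22 = 2 × 11
143 = 11 × 13
LCM(22, 143) = 2 × 11 × 13 = 286.
Smallest multiple of 286 that is ≥ 405: ⌈405/286⌉ × 286 = 2 × 286 = 572.

572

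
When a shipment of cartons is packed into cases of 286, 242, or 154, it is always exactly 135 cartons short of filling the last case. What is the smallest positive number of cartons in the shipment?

Being 135 short of a full case of size k means N ≡ −135 (mod k), i.e. N + 135 is a multiple of each size.
286 = 2 × 11 × 13
242 = 2 × 11^2
154 = 2 × 7 × 11
LCM(286, 242, 154) = 2 × 7 × 11^2 × 13 = 22022.
Smallest positive N is 22022 − 135 = 21887.

21887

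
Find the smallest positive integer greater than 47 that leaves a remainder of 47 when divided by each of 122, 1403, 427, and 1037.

N − 47 must be a common multiple of 122, 1403, 427, and 1037.
122 = 2 × 61
1403 = 23 × 61
427 = 7 × 61
1037 = 17 × 61
LCM(122, 1403, 427, 1037) = 2 × 7 × 17 × 23 × 61 = 333914.
Smallest N > 47 is LCM + 47 = 333914 + 47 = 333961.

333961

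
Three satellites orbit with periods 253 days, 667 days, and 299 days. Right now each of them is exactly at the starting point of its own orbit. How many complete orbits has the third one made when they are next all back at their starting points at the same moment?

319 orbits

All finish a whole number of cycles simultaneously at t = LCM of the periods.
253 = 11 × 23
667 = 23 × 29
299 = 13 × 23
LCM(253, 667, 299) = 11 × 13 × 23 × 29 = 95381.
Orbits for period 299: 95381 / 299 = 319.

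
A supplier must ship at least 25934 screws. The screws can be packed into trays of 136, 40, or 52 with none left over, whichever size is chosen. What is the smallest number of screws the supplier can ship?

The number of screws must be a common multiple of 136, 40, and 52, so a multiple of their LCM.
136 = 2^3 × 17
40 = 2^3 × 5
52 = 2^2 × 13
LCM(136, 40, 52) = 2^3 × 5 × 13 × 17 = 8840.
Smallest multiple of 8840 that is ≥ 25934: ⌈25934/8840⌉ × 8840 = 3 × 8840 = 26520.

26520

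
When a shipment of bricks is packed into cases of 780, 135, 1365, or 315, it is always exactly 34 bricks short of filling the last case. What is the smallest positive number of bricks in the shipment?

Being 34 short of a full case of size k means N ≡ −34 (mod k), i.e. N + 34 is a multiple of each size.
780 = 2^2 × 3 × 5 × 13
135 = 3^3 × 5
1365 = 3 × 5 × 7 × 13
315 = 3^2 × 5 × 7
LCM(780, 135, 1365, 315) = 2^2 × 3^3 × 5 × 7 × 13 = 49140.
Smallest positive N is 49140 − 34 = 49106.

49106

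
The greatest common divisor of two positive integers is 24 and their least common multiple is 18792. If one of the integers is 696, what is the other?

648

For two integers, gcd × lcm = product, so the other is (24 × 18792) / 696 = 451008 / 696 = 648.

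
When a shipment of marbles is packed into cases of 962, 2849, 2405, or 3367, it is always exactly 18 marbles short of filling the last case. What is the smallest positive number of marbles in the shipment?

Being 18 short of a full case of size k means N ≡ −18 (mod k), i.e. N + 18 is a multiple of each size.
962 = 2 × 13 × 37
2849 = 7 × 11 × 37
2405 = 5 × 13 × 37
3367 = 7 × 13 × 37
LCM(962, 2849, 2405, 3367) = 2 × 5 × 7 × 11 × 13 × 37 = 370370.
Smallest positive N is 370370 − 18 = 370352.

370352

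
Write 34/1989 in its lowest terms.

2/117

34 = 2 × 17
1989 = 3^2 × 13 × 17
gcd(34, 1989) = 17.
Divide numerator and denominator by 17: 34/1989 = 2/117.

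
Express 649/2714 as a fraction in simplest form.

11/46

649 = 11 × 59
2714 = 2 × 23 × 59
gcd(649, 2714) = 59.
Divide numerator and denominator by 59: 649/2714 = 11/46.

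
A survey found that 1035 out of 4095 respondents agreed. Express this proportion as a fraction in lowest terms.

23/91

1035 = 3^2 × 5 × 23
4095 = 3^2 × 5 × 7 × 13
gcd(1035, 4095) = 3^2 × 5 = 45.
Divide numerator and denominator by 45: 1035/4095 = 23/91.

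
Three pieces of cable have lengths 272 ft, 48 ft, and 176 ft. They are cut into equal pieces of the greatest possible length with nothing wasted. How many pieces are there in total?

31

Piece length = gcd(272, 48, 176).
272 = 2^4 × 17
48 = 2^4 × 3
176 = 2^4 × 11
gcd(272, 48, 176) = 2^4 = 16.
Total pieces = 272/16 + 48/16 + 176/16 = 17 + 3 + 11 = 31.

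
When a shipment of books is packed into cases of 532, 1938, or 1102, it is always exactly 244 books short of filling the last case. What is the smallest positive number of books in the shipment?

786584

Being 244 short of a full case of size k means N ≡ −244 (mod k), i.e. N + 244 is a multiple of each size.
532 = 2^2 × 7 × 19
1938 = 2 × 3 × 17 × 19
1102 = 2 × 19 × 29
LCM(532, 1938, 1102) = 2^2 × 3 × 7 × 17 × 19 × 29 = 786828.
Smallest positive N is 786828 − 244 = 786584.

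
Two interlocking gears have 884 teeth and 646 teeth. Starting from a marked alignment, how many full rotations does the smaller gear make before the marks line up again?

26 rotations

The first common completion time is the LCM of the periods.
884 = 2^2 × 13 × 17
646 = 2 × 17 × 19
LCM(884, 646) = 2^2 × 13 × 17 × 19 = 16796.
Rotations for period 646: 16796 / 646 = 26.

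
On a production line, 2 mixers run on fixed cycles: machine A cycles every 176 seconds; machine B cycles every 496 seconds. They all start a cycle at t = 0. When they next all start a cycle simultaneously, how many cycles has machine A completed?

They are all back at their starting positions together after one LCM of the periods.
176 = 2^4 × 11
496 = 2^4 × 31
LCM(176, 496) = 2^4 × 11 × 31 = 5456.
Cycles for period 176: 5456 / 176 = 31.

31 cycles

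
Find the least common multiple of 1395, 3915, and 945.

849555

1395 = 3^2 × 5 × 31
3915 = 3^3 × 5 × 29
945 = 3^3 × 5 × 7
LCM(1395, 3915, 945) = 3^3 × 5 × 7 × 29 × 31 = 849555.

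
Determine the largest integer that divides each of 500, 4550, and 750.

50

500 = 2^2 × 5^3
4550 = 2 × 5^2 × 7 × 13
750 = 2 × 3 × 5^3
gcd(500, 4550, 750) = 2 × 5^2 = 50.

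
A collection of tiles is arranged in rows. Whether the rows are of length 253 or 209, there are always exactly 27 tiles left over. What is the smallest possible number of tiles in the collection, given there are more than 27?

4834

N − 27 must be a common multiple of 253 and 209.
253 = 11 × 23
209 = 11 × 19
LCM(253, 209) = 11 × 19 × 23 = 4807.
Smallest N > 27 is LCM + 27 = 4807 + 27 = 4834.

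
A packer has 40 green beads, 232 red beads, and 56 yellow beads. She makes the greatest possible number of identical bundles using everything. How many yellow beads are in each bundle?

7

Number of bundles = gcd(40, 232, 56).
40 = 2^3 × 5
232 = 2^3 × 29
56 = 2^3 × 7
gcd(40, 232, 56) = 2^3 = 8.
yellow beads per bundle = 56 / 8 = 7.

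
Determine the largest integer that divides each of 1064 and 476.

28

1064 = 2^3 × 7 × 19
476 = 2^2 × 7 × 17
gcd(1064, 476) = 2^2 × 7 = 28.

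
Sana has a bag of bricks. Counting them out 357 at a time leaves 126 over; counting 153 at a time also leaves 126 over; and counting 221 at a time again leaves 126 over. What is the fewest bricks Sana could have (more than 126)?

N − 126 must be a common multiple of 357, 153, and 221.
357 = 3 × 7 × 17
153 = 3^2 × 17
221 = 13 × 17
LCM(357, 153, 221) = 3^2 × 7 × 13 × 17 = 13923.
Smallest N > 126 is LCM + 126 = 13923 + 126 = 14049.

14049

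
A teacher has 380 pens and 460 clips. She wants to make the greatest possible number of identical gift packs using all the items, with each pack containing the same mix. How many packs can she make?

The pack count must divide each quantity, so the greatest is gcd(380, 460).
380 = 2^2 × 5 × 19
460 = 2^2 × 5 × 23
gcd(380, 460) = 2^2 × 5 = 20.

20 packs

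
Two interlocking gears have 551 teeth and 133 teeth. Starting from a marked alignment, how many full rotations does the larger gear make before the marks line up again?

All finish a whole number of cycles simultaneously at t = LCM of the periods.
551 = 19 × 29
133 = 7 × 19
LCM(551, 133) = 7 × 19 × 29 = 3857.
Rotations for period 551: 3857 / 551 = 7.

7 rotations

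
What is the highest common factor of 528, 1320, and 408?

528 = 2^4 × 3 × 11
1320 = 2^3 × 3 × 5 × 11
408 = 2^3 × 3 × 17
gcd(528, 1320, 408) = 2^3 × 3 = 24.

24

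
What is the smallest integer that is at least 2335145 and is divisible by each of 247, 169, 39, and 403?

2388984

The integer must be a common multiple of 247, 169, 39, and 403, so a multiple of their LCM.
247 = 13 × 19
169 = 13^2
39 = 3 × 13
403 = 13 × 31
LCM(247, 169, 39, 403) = 3 × 13^2 × 19 × 31 = 298623.
Smallest multiple of 298623 that is ≥ 2335145: ⌈2335145/298623⌉ × 298623 = 8 × 298623 = 2388984.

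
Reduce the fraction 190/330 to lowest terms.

190 = 2 × 5 × 19
330 = 2 × 3 × 5 × 11
gcd(190, 330) = 2 × 5 = 10.
Divide numerator and denominator by 10: 190/330 = 19/33.

19/33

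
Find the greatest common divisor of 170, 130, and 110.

10

170 = 2 × 5 × 17
130 = 2 × 5 × 13
110 = 2 × 5 × 11
gcd(170, 130, 110) = 2 × 5 = 10.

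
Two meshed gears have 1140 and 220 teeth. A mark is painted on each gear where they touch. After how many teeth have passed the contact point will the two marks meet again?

12540 teeth

The first simultaneous occurrence is after LCM of the individual periods.
1140 = 2^2 × 3 × 5 × 19
220 = 2^2 × 5 × 11
LCM(1140, 220) = 2^2 × 3 × 5 × 11 × 19 = 12540.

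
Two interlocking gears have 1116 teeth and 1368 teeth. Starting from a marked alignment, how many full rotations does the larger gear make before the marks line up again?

31 rotations

All finish a whole number of cycles simultaneously at t = LCM of the periods.
1116 = 2^2 × 3^2 × 31
1368 = 2^3 × 3^2 × 19
LCM(1116, 1368) = 2^3 × 3^2 × 19 × 31 = 42408.
Rotations for period 1368: 42408 / 1368 = 31.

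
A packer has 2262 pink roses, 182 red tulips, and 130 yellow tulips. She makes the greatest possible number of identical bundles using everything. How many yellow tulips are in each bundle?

5

Number of bundles = gcd(2262, 182, 130).
2262 = 2 × 3 × 13 × 29
182 = 2 × 7 × 13
130 = 2 × 5 × 13
gcd(2262, 182, 130) = 2 × 13 = 26.
yellow tulips per bundle = 130 / 26 = 5.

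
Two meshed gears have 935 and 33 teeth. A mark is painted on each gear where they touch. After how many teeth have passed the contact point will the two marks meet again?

They coincide at every common multiple of the periods; the first is the LCM.
935 = 5 × 11 × 17
33 = 3 × 11
LCM(935, 33) = 3 × 5 × 11 × 17 = 2805.

2805 teeth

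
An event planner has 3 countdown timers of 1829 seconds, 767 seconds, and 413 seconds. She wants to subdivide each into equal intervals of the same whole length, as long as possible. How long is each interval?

The interval must divide each timer length; the longest such is the gcd.
1829 = 31 × 59
767 = 13 × 59
413 = 7 × 59
gcd(1829, 767, 413) = 59.

59 seconds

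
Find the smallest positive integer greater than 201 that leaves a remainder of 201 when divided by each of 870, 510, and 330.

N − 201 must be a common multiple of 870, 510, and 330.
870 = 2 × 3 × 5 × 29
510 = 2 × 3 × 5 × 17
330 = 2 × 3 × 5 × 11
LCM(870, 510, 330) = 2 × 3 × 5 × 11 × 17 × 29 = 162690.
Smallest N > 201 is LCM + 201 = 162690 + 201 = 162891.

162891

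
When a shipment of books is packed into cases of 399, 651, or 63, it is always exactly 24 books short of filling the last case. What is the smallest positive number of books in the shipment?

Being 24 short of a full case of size k means N ≡ −24 (mod k), i.e. N + 24 is a multiple of each size.
399 = 3 × 7 × 19
651 = 3 × 7 × 31
63 = 3^2 × 7
LCM(399, 651, 63) = 3^2 × 7 × 19 × 31 = 37107.
Smallest positive N is 37107 − 24 = 37083.

37083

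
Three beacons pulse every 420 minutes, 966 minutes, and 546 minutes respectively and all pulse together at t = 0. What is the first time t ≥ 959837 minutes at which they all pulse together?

Joint pulses occur at multiples of LCM(420, 966, 546).
420 = 2^2 × 3 × 5 × 7
966 = 2 × 3 × 7 × 23
546 = 2 × 3 × 7 × 13
LCM(420, 966, 546) = 2^2 × 3 × 5 × 7 × 13 × 23 = 125580.
Smallest multiple of 125580 that is ≥ 959837: ⌈959837/125580⌉ × 125580 = 8 × 125580 = 1004640.

1004640 minutes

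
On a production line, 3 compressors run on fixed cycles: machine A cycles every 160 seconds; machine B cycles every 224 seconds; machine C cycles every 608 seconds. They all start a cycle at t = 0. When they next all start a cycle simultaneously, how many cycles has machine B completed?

All finish a whole number of cycles simultaneously at t = LCM of the periods.
160 = 2^5 × 5
224 = 2^5 × 7
608 = 2^5 × 19
LCM(160, 224, 608) = 2^5 × 5 × 7 × 19 = 21280.
Cycles for period 224: 21280 / 224 = 95.

95 cycles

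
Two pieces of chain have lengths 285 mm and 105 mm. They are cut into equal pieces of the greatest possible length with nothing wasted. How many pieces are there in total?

Piece length = gcd(285, 105).
285 = 3 × 5 × 19
105 = 3 × 5 × 7
gcd(285, 105) = 3 × 5 = 15.
Total pieces = 285/15 + 105/15 = 19 + 7 = 26.

26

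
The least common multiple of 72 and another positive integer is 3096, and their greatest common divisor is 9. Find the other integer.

gcd × lcm = product of the two integers, so the other integer is (9 × 3096) / 72 = 387.

387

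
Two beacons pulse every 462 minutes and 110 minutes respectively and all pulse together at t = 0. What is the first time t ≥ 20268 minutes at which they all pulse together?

20790 minutes

Joint pulses occur at multiples of LCM(462, 110).
462 = 2 × 3 × 7 × 11
110 = 2 × 5 × 11
LCM(462, 110) = 2 × 3 × 5 × 7 × 11 = 2310.
Smallest multiple of 2310 that is ≥ 20268: ⌈20268/2310⌉ × 2310 = 9 × 2310 = 20790.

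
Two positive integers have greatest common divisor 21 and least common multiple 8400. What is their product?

For any two positive integers, gcd × lcm = product = 21 × 8400 = 176400.

176400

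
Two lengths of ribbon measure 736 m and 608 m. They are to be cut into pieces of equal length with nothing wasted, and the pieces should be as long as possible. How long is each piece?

32 m

The greatest length dividing all of 736 and 608 is their gcd.
736 = 2^5 × 23
608 = 2^5 × 19
gcd(736, 608) = 2^5 = 32.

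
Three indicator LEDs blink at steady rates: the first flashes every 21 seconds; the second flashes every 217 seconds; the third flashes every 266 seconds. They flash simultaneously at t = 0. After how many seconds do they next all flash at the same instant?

24738 seconds

We need the least common multiple of the intervals.
21 = 3 × 7
217 = 7 × 31
266 = 2 × 7 × 19
LCM(21, 217, 266) = 2 × 3 × 7 × 19 × 31 = 24738.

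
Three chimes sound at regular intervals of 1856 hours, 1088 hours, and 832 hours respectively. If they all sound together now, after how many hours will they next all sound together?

We need the least common multiple of the intervals.
1856 = 2^6 × 29
1088 = 2^6 × 17
832 = 2^6 × 13
LCM(1856, 1088, 832) = 2^6 × 13 × 17 × 29 = 410176.

410176 hours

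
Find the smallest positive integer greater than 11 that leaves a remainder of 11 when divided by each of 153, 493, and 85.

22196

N − 11 must be a common multiple of 153, 493, and 85.
153 = 3^2 × 17
493 = 17 × 29
85 = 5 × 17
LCM(153, 493, 85) = 3^2 × 5 × 17 × 29 = 22185.
Smallest N > 11 is LCM + 11 = 22185 + 11 = 22196.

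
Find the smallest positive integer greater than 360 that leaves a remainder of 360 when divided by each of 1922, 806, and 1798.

N − 360 must be a common multiple of 1922, 806, and 1798.
1922 = 2 × 31^2
806 = 2 × 13 × 31
1798 = 2 × 29 × 31
LCM(1922, 806, 1798) = 2 × 13 × 29 × 31^2 = 724594.
Smallest N > 360 is LCM + 360 = 724594 + 360 = 724954.

724954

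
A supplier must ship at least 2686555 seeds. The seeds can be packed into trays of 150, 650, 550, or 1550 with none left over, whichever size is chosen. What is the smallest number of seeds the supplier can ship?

3324750

The number of seeds must be a common multiple of 150, 650, 550, and 1550, so a multiple of their LCM.
150 = 2 × 3 × 5^2
650 = 2 × 5^2 × 13
550 = 2 × 5^2 × 11
1550 = 2 × 5^2 × 31
LCM(150, 650, 550, 1550) = 2 × 3 × 5^2 × 11 × 13 × 31 = 664950.
Smallest multiple of 664950 that is ≥ 2686555: ⌈2686555/664950⌉ × 664950 = 5 × 664950 = 3324750.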